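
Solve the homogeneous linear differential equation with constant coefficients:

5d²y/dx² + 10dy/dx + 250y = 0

Characteristic equation: 5r² + 10r + 250 = 0
Divide by 5: r² + 2r + 50 = 0
Roots: r = -1 ± 7i (complex conjugates)
General solution: y = e^(-x)(C₁cos(7x) + C₂sin(7x))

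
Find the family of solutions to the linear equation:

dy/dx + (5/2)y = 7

Using integrating factor method:

General solution: y = 14/5 + Ce^(-5x/2)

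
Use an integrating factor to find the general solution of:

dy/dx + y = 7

Using integrating factor method:

General solution: y = 7 + Ce^(-x)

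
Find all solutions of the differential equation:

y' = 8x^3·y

Separating variables and integrating:
ln|y| = 2x^4 + C

General solution: y = Ce^(2x^4)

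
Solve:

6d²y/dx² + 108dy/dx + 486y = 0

Characteristic equation: 6r² + 108r + 486 = 0
Divide by 6: r² + 18r + 81 = 0
Factored: (r + 9)² = 0
Repeated root: r = -9
General solution: y = (C₁ + C₂x)e^(-9x)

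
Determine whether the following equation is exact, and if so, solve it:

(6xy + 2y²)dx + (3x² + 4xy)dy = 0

Verify exactness: ∂M/∂y = ∂N/∂x ✓
Find F(x,y) such that ∂F/∂x = M, ∂F/∂y = N
Solution: 3x²y + 2xy² = C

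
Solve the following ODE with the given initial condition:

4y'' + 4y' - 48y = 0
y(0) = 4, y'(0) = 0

General solution: y = C₁e^(3x) + C₂e^(-4x)
Applying ICs: C₁ = 16/7, C₂ = 12/7
Particular solution: y = (16/7)e^(3x) + (12/7)e^(-4x)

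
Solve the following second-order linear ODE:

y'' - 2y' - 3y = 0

Characteristic equation: r² - 2r - 3 = 0
Roots: r = 3, -1 (distinct real)
General solution: y = C₁e^(3x) + C₂e^(-x)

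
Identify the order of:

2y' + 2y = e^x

The order is 1 (highest derivative is of order 1).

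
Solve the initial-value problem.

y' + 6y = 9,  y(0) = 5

General solution: y = 3/2 + Ce^(-6x)
Applying y(0) = 5: C = 5 - 3/2 = 7/2
Particular solution: y = 3/2 + (7/2)e^(-6x)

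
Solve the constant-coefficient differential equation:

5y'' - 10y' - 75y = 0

Characteristic equation: 5r² - 10r - 75 = 0
Divide by 5: r² - 2r - 15 = 0
Roots: r = 5, -3 (distinct real)
General solution: y = C₁e^(5x) + C₂e^(-3x)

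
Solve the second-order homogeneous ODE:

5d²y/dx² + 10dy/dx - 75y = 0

Characteristic equation: 5r² + 10r - 75 = 0
Divide by 5: r² + 2r - 15 = 0
Roots: r = 3, -5 (distinct real)
General solution: y = C₁e^(3x) + C₂e^(-5x)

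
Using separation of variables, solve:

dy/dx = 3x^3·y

Separating variables and integrating:
ln|y| = 3x^4/4 + C

General solution: y = Ce^(3x^4/4)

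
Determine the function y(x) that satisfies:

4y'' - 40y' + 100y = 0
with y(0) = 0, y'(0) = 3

General solution: y = (C₁ + C₂x)e^(5x)
Repeated root r = 5
Applying ICs: C₁ = 0, C₂ = 3
Particular solution: y = 3xe^(5x)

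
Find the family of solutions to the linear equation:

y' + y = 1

Using integrating factor method:

General solution: y = 1 + Ce^(-x)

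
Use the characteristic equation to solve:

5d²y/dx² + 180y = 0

Characteristic equation: 5r² + 180 = 0
Divide by 5: r² + 36 = 0
Roots: r = ±6i (complex conjugates)
General solution: y = C₁cos(6x) + C₂sin(6x)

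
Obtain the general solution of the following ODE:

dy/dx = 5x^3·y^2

Separating variables and integrating:
-1/y = 5x^4/4 + C

General solution: y^-1 = (-5/4)x^4 + C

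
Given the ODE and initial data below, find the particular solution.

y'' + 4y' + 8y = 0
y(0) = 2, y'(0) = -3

General solution: y = e^(-2x)(C₁cos(2x) + C₂sin(2x))
Complex roots r = -2 ± 2i
Applying ICs: C₁ = 2, C₂ = 1/2
Particular solution: y = e^(-2x)(2cos(2x) + (1/2)sin(2x))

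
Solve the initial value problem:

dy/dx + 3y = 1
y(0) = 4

General solution: y = 1/3 + Ce^(-3x)
Applying y(0) = 4: C = 4 - 1/3 = 11/3
Particular solution: y = 1/3 + (11/3)e^(-3x)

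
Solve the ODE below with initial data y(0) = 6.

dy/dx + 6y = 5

General solution: y = 5/6 + Ce^(-6x)
Applying y(0) = 6: C = 6 - 5/6 = 31/6
Particular solution: y = 5/6 + (31/6)e^(-6x)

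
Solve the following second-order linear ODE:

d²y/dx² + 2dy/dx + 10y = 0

Characteristic equation: r² + 2r + 10 = 0
Roots: r = -1 ± 3i (complex conjugates)
General solution: y = e^(-x)(C₁cos(3x) + C₂sin(3x))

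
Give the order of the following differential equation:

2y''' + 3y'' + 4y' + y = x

The order is 3 (highest derivative is of order 3).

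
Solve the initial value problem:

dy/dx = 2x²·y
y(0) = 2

General solution: y = Ce^(2x³/3)
Applying IC y(0) = 2:
Particular solution: y = 2e^(2x³/3)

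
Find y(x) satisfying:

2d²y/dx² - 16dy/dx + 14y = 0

Characteristic equation: 2r² - 16r + 14 = 0
Divide by 2: r² - 8r + 7 = 0
Roots: r = 1, 7 (distinct real)
General solution: y = C₁e^x + C₂e^(7x)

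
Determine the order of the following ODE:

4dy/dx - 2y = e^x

The order is 1 (highest derivative is of order 1).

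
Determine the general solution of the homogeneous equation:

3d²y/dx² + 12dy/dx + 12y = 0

Characteristic equation: 3r² + 12r + 12 = 0
Divide by 3: r² + 4r + 4 = 0
Factored: (r + 2)² = 0
Repeated root: r = -2
General solution: y = (C₁ + C₂x)e^(-2x)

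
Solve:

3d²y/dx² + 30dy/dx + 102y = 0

Characteristic equation: 3r² + 30r + 102 = 0
Divide by 3: r² + 10r + 34 = 0
Roots: r = -5 ± 3i (complex conjugates)
General solution: y = e^(-5x)(C₁cos(3x) + C₂sin(3x))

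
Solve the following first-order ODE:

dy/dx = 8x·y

Separating variables and integrating:
ln|y| = 4x^2 + C

General solution: y = Ce^(4x^2)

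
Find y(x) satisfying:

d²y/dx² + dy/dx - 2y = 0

Characteristic equation: r² + r - 2 = 0
Roots: r = 1, -2 (distinct real)
General solution: y = C₁e^x + C₂e^(-2x)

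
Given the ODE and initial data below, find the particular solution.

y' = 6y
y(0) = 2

General solution: y = Ce^(6x)
Applying IC y(0) = 2:
Particular solution: y = 2e^(6x)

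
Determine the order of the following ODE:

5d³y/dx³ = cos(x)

The order is 3 (highest derivative is of order 3).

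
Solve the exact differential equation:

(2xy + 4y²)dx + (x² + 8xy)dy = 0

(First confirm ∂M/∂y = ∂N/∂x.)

Verify exactness: ∂M/∂y = ∂N/∂x ✓
Find F(x,y) such that ∂F/∂x = M, ∂F/∂y = N
Solution: x²y + 4xy² = C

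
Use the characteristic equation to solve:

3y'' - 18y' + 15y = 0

Characteristic equation: 3r² - 18r + 15 = 0
Divide by 3: r² - 6r + 5 = 0
Roots: r = 1, 5 (distinct real)
General solution: y = C₁e^x + C₂e^(5x)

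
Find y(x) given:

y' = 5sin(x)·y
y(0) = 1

General solution: y = Ce^(-5cos(x))
Applying IC y(0) = 1:
Particular solution: y = e^(5(1-cos(x)))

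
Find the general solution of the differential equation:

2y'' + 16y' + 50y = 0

Characteristic equation: 2r² + 16r + 50 = 0
Divide by 2: r² + 8r + 25 = 0
Roots: r = -4 ± 3i (complex conjugates)
General solution: y = e^(-4x)(C₁cos(3x) + C₂sin(3x))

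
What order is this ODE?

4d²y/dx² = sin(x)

The order is 2 (highest derivative is of order 2).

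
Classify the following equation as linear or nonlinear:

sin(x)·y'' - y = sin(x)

Linear (y and its derivatives appear to the first power only, no products of y terms)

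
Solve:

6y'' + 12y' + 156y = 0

Characteristic equation: 6r² + 12r + 156 = 0
Divide by 6: r² + 2r + 26 = 0
Roots: r = -1 ± 5i (complex conjugates)
General solution: y = e^(-x)(C₁cos(5x) + C₂sin(5x))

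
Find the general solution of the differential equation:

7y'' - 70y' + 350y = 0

Characteristic equation: 7r² - 70r + 350 = 0
Divide by 7: r² - 10r + 50 = 0
Roots: r = 5 ± 5i (complex conjugates)
General solution: y = e^(5x)(C₁cos(5x) + C₂sin(5x))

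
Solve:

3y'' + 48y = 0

Characteristic equation: 3r² + 48 = 0
Divide by 3: r² + 16 = 0
Roots: r = ±4i (complex conjugates)
General solution: y = C₁cos(4x) + C₂sin(4x)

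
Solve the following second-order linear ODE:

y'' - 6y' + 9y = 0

Characteristic equation: r² - 6r + 9 = 0
Factored: (r - 3)² = 0
Repeated root: r = 3
General solution: y = (C₁ + C₂x)e^(3x)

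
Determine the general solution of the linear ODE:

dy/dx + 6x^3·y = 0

Using integrating factor method:

General solution: y = Ce^(-3x^4/2)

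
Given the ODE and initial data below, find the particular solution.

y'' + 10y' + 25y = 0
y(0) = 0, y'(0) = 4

General solution: y = (C₁ + C₂x)e^(-5x)
Repeated root r = -5
Applying ICs: C₁ = 0, C₂ = 4
Particular solution: y = 4xe^(-5x)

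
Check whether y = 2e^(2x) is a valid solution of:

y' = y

Verification:
y = 2e^(2x)
y' = 4e^(2x)
But y = 2e^(2x)
y' ≠ y — the derivative does not match

No, it is not a solution.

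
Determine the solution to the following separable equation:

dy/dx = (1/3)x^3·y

Separating variables and integrating:
ln|y| = x^4/12 + C

General solution: y = Ce^(x^4/12)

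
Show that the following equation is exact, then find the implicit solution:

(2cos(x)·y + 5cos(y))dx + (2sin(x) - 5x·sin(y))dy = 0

Verify exactness: ∂M/∂y = ∂N/∂x ✓
Find F(x,y) such that ∂F/∂x = M, ∂F/∂y = N
Solution: 2sin(x)·y + 5x·cos(y) = C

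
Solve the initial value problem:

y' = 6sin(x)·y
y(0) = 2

General solution: y = Ce^(-6cos(x))
Applying IC y(0) = 2:
Particular solution: y = 2e^(6(1-cos(x)))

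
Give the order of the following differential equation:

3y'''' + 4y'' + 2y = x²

The order is 4 (highest derivative is of order 4).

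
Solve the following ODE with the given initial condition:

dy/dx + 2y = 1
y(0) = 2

General solution: y = 1/2 + Ce^(-2x)
Applying y(0) = 2: C = 2 - 1/2 = 3/2
Particular solution: y = 1/2 + (3/2)e^(-2x)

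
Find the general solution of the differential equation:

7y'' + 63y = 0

Characteristic equation: 7r² + 63 = 0
Divide by 7: r² + 9 = 0
Roots: r = ±3i (complex conjugates)
General solution: y = C₁cos(3x) + C₂sin(3x)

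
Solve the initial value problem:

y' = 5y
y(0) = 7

General solution: y = Ce^(5x)
Applying IC y(0) = 7:
Particular solution: y = 7e^(5x)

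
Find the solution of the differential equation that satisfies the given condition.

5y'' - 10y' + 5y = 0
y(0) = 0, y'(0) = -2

General solution: y = (C₁ + C₂x)e^x
Repeated root r = 1
Applying ICs: C₁ = 0, C₂ = -2
Particular solution: y = -2xe^x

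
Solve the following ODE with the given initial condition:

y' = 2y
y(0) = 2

General solution: y = Ce^(2x)
Applying IC y(0) = 2:
Particular solution: y = 2e^(2x)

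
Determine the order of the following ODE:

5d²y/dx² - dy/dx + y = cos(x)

The order is 2 (highest derivative is of order 2).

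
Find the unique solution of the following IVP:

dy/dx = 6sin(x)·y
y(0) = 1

General solution: y = Ce^(-6cos(x))
Applying IC y(0) = 1:
Particular solution: y = e^(6(1-cos(x)))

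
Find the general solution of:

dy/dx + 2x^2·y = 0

Using integrating factor method:

General solution: y = Ce^(-2x^3/3)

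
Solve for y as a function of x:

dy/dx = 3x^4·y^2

Separating variables and integrating:
-1/y = 3x^5/5 + C

General solution: y^-1 = (-3/5)x^5 + C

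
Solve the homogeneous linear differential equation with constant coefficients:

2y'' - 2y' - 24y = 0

Characteristic equation: 2r² - 2r - 24 = 0
Divide by 2: r² - r - 12 = 0
Roots: r = 4, -3 (distinct real)
General solution: y = C₁e^(4x) + C₂e^(-3x)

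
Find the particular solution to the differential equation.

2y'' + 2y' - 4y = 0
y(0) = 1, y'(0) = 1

General solution: y = C₁e^x + C₂e^(-2x)
Applying ICs: C₁ = 1, C₂ = 0
Particular solution: y = e^x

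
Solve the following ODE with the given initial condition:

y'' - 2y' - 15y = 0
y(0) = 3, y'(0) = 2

General solution: y = C₁e^(5x) + C₂e^(-3x)
Applying ICs: C₁ = 11/8, C₂ = 13/8
Particular solution: y = (11/8)e^(5x) + (13/8)e^(-3x)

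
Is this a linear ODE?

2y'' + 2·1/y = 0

No. Nonlinear (1/y term)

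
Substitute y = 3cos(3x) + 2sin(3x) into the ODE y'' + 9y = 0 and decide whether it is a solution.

Verification:
y'' = -27cos(3x) - 18sin(3x)
y'' + 9y = 0 ✓

Yes, it is a solution.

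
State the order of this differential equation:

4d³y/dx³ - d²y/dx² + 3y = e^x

The order is 3 (highest derivative is of order 3).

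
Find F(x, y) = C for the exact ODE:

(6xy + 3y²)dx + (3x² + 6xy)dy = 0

Verify exactness: ∂M/∂y = ∂N/∂x ✓
Find F(x,y) such that ∂F/∂x = M, ∂F/∂y = N
Solution: 3x²y + 3xy² = C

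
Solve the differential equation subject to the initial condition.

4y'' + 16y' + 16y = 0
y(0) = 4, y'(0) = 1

General solution: y = (C₁ + C₂x)e^(-2x)
Repeated root r = -2
Applying ICs: C₁ = 4, C₂ = 9
Particular solution: y = (4 + 9x)e^(-2x)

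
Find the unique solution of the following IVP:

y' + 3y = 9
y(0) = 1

General solution: y = 3 + Ce^(-3x)
Applying y(0) = 1: C = 1 - 3 = -2
Particular solution: y = 3 - 2e^(-3x)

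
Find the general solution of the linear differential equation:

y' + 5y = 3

Using integrating factor method:

General solution: y = 3/5 + Ce^(-5x)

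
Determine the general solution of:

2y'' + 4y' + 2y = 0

Characteristic equation: 2r² + 4r + 2 = 0
Divide by 2: r² + 2r + 1 = 0
Factored: (r + 1)² = 0
Repeated root: r = -1
General solution: y = (C₁ + C₂x)e^(-x)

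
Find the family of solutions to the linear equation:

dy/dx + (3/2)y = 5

Using integrating factor method:

General solution: y = 10/3 + Ce^(-3x/2)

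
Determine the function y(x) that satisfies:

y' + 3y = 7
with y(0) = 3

General solution: y = 7/3 + Ce^(-3x)
Applying y(0) = 3: C = 3 - 7/3 = 2/3
Particular solution: y = 7/3 + (2/3)e^(-3x)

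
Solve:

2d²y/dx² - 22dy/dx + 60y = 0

Characteristic equation: 2r² - 22r + 60 = 0
Divide by 2: r² - 11r + 30 = 0
Roots: r = 6, 5 (distinct real)
General solution: y = C₁e^(6x) + C₂e^(5x)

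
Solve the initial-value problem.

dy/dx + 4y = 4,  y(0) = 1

General solution: y = 1 + Ce^(-4x)
Applying y(0) = 1: C = 1 - 1 = 0
Particular solution: y = 1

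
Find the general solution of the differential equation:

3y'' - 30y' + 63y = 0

Characteristic equation: 3r² - 30r + 63 = 0
Divide by 3: r² - 10r + 21 = 0
Roots: r = 7, 3 (distinct real)
General solution: y = C₁e^(7x) + C₂e^(3x)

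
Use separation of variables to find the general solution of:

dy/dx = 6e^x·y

Separating variables and integrating:
ln|y| = 6e^x + C

General solution: y = Ce^(6e^x)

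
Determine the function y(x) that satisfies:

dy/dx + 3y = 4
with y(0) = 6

General solution: y = 4/3 + Ce^(-3x)
Applying y(0) = 6: C = 6 - 4/3 = 14/3
Particular solution: y = 4/3 + (14/3)e^(-3x)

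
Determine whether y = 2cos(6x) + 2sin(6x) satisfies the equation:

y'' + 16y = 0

Verification:
y'' = -72cos(6x) - 72sin(6x)
y'' + 16y ≠ 0 (frequency mismatch: got 36 instead of 16)

No, it is not a solution.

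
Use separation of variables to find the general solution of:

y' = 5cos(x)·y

Separating variables and integrating:
ln|y| = 5sin(x) + C

General solution: y = Ce^(5sin(x))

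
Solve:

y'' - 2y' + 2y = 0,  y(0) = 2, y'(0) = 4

General solution: y = e^x(C₁cos(x) + C₂sin(x))
Complex roots r = 1 ± i
Applying ICs: C₁ = 2, C₂ = 2
Particular solution: y = e^x(2cos(x) + 2sin(x))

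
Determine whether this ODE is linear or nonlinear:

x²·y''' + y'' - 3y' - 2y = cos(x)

Linear (y and its derivatives appear to the first power only, no products of y terms)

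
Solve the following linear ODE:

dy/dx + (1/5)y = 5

Using integrating factor method:

General solution: y = 25 + Ce^(-x/5)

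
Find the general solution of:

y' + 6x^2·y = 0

Using integrating factor method:

General solution: y = Ce^(-2x^3)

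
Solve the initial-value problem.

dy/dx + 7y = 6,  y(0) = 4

General solution: y = 6/7 + Ce^(-7x)
Applying y(0) = 4: C = 4 - 6/7 = 22/7
Particular solution: y = 6/7 + (22/7)e^(-7x)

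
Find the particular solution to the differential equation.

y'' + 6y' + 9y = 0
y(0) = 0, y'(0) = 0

General solution: y = (C₁ + C₂x)e^(-3x)
Repeated root r = -3
Applying ICs: C₁ = 0, C₂ = 0
Particular solution: y = 0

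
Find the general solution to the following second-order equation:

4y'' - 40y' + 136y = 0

Characteristic equation: 4r² - 40r + 136 = 0
Divide by 4: r² - 10r + 34 = 0
Roots: r = 5 ± 3i (complex conjugates)
General solution: y = e^(5x)(C₁cos(3x) + C₂sin(3x))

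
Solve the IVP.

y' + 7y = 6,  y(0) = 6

General solution: y = 6/7 + Ce^(-7x)
Applying y(0) = 6: C = 6 - 6/7 = 36/7
Particular solution: y = 6/7 + (36/7)e^(-7x)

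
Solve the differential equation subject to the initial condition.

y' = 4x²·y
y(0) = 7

General solution: y = Ce^(4x³/3)
Applying IC y(0) = 7:
Particular solution: y = 7e^(4x³/3)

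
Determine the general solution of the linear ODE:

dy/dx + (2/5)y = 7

Using integrating factor method:

General solution: y = 35/2 + Ce^(-2x/5)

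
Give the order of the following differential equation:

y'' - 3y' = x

The order is 2 (highest derivative is of order 2).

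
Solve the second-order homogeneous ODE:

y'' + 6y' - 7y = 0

Characteristic equation: r² + 6r - 7 = 0
Roots: r = 1, -7 (distinct real)
General solution: y = C₁e^x + C₂e^(-7x)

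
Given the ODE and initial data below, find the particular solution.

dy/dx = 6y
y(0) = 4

General solution: y = Ce^(6x)
Applying IC y(0) = 4:
Particular solution: y = 4e^(6x)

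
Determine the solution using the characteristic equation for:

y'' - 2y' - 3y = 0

Characteristic equation: r² - 2r - 3 = 0
Roots: r = 3, -1 (distinct real)
General solution: y = C₁e^(3x) + C₂e^(-x)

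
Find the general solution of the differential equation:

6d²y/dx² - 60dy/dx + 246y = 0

Characteristic equation: 6r² - 60r + 246 = 0
Divide by 6: r² - 10r + 41 = 0
Roots: r = 5 ± 4i (complex conjugates)
General solution: y = e^(5x)(C₁cos(4x) + C₂sin(4x))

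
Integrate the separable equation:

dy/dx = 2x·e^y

Separating variables and integrating:
-e^(-y) = x² + C

General solution: y = -ln(C - x²)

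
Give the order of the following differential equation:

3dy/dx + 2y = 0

The order is 1 (highest derivative is of order 1).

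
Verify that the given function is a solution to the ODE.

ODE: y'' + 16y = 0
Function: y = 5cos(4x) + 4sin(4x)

Verification:
y'' = -80cos(4x) - 64sin(4x)
y'' + 16y = 0 ✓

Yes, it is a solution.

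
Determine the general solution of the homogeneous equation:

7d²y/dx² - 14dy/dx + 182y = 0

Characteristic equation: 7r² - 14r + 182 = 0
Divide by 7: r² - 2r + 26 = 0
Roots: r = 1 ± 5i (complex conjugates)
General solution: y = e^x(C₁cos(5x) + C₂sin(5x))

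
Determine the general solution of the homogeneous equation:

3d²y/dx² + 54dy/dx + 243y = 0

Characteristic equation: 3r² + 54r + 243 = 0
Divide by 3: r² + 18r + 81 = 0
Factored: (r + 9)² = 0
Repeated root: r = -9
General solution: y = (C₁ + C₂x)e^(-9x)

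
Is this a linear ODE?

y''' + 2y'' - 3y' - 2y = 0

Yes. Linear (y and its derivatives appear to the first power only, no products of y terms)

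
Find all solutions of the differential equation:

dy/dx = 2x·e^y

Separating variables and integrating:
-e^(-y) = x² + C

General solution: y = -ln(C - x²)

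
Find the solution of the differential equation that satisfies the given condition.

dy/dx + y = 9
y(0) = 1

General solution: y = 9 + Ce^(-x)
Applying y(0) = 1: C = 1 - 9 = -8
Particular solution: y = 9 - 8e^(-x)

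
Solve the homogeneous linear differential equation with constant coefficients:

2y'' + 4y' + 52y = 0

Characteristic equation: 2r² + 4r + 52 = 0
Divide by 2: r² + 2r + 26 = 0
Roots: r = -1 ± 5i (complex conjugates)
General solution: y = e^(-x)(C₁cos(5x) + C₂sin(5x))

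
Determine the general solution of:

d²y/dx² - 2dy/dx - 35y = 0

Characteristic equation: r² - 2r - 35 = 0
Roots: r = 7, -5 (distinct real)
General solution: y = C₁e^(7x) + C₂e^(-5x)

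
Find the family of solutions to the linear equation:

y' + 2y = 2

Using integrating factor method:

General solution: y = 1 + Ce^(-2x)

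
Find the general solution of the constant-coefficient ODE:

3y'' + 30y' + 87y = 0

Characteristic equation: 3r² + 30r + 87 = 0
Divide by 3: r² + 10r + 29 = 0
Roots: r = -5 ± 2i (complex conjugates)
General solution: y = e^(-5x)(C₁cos(2x) + C₂sin(2x))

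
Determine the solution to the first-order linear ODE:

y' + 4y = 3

Using integrating factor method:

General solution: y = 3/4 + Ce^(-4x)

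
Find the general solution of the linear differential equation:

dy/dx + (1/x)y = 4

Using integrating factor method:

General solution: y = 2x + C/x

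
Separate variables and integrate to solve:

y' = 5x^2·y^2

Separating variables and integrating:
-1/y = 5x^3/3 + C

General solution: y^-1 = (-5/3)x^3 + C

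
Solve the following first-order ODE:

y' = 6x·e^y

Separating variables and integrating:
-e^(-y) = 3x² + C

General solution: y = -ln(C - 3x²)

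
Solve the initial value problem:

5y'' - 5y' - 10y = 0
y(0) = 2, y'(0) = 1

General solution: y = C₁e^(2x) + C₂e^(-x)
Applying ICs: C₁ = 1, C₂ = 1
Particular solution: y = e^(2x) + e^(-x)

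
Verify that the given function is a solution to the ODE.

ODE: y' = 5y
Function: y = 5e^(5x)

Verification:
y = 5e^(5x)
y' = 25e^(5x)
5y = 25e^(5x)
y' = 5y ✓

Yes, it is a solution.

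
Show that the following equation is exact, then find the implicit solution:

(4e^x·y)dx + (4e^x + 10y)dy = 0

Verify exactness: ∂M/∂y = ∂N/∂x ✓
Find F(x,y) such that ∂F/∂x = M, ∂F/∂y = N
Solution: 4e^x·y + 5y² = C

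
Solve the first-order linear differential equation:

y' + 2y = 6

Using integrating factor method:

General solution: y = 3 + Ce^(-2x)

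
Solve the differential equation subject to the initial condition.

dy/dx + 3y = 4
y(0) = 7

General solution: y = 4/3 + Ce^(-3x)
Applying y(0) = 7: C = 7 - 4/3 = 17/3
Particular solution: y = 4/3 + (17/3)e^(-3x)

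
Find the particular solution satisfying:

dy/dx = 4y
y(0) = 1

General solution: y = Ce^(4x)
Applying IC y(0) = 1:
Particular solution: y = e^(4x)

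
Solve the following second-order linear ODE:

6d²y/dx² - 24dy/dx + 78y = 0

Characteristic equation: 6r² - 24r + 78 = 0
Divide by 6: r² - 4r + 13 = 0
Roots: r = 2 ± 3i (complex conjugates)
General solution: y = e^(2x)(C₁cos(3x) + C₂sin(3x))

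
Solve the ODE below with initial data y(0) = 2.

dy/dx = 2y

General solution: y = Ce^(2x)
Applying IC y(0) = 2:
Particular solution: y = 2e^(2x)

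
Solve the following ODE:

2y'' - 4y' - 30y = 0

Characteristic equation: 2r² - 4r - 30 = 0
Divide by 2: r² - 2r - 15 = 0
Roots: r = 5, -3 (distinct real)
General solution: y = C₁e^(5x) + C₂e^(-3x)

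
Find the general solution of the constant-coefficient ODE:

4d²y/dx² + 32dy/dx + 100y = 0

Characteristic equation: 4r² + 32r + 100 = 0
Divide by 4: r² + 8r + 25 = 0
Roots: r = -4 ± 3i (complex conjugates)
General solution: y = e^(-4x)(C₁cos(3x) + C₂sin(3x))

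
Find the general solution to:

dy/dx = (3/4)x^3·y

Separating variables and integrating:
ln|y| = 3x^4/16 + C

General solution: y = Ce^(3x^4/16)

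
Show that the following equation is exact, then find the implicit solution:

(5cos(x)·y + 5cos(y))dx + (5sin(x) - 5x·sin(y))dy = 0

Verify exactness: ∂M/∂y = ∂N/∂x ✓
Find F(x,y) such that ∂F/∂x = M, ∂F/∂y = N
Solution: 5sin(x)·y + 5x·cos(y) = C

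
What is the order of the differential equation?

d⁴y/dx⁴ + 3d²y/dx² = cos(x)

The order is 4 (highest derivative is of order 4).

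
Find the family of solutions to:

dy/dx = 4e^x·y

Separating variables and integrating:
ln|y| = 4e^x + C

General solution: y = Ce^(4e^x)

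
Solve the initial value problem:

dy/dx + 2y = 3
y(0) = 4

General solution: y = 3/2 + Ce^(-2x)
Applying y(0) = 4: C = 4 - 3/2 = 5/2
Particular solution: y = 3/2 + (5/2)e^(-2x)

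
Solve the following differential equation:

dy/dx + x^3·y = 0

Using integrating factor method:

General solution: y = Ce^(-x^4/4)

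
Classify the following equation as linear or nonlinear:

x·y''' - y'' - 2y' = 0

Linear (y and its derivatives appear to the first power only, no products of y terms)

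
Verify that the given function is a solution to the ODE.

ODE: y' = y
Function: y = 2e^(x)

Verification:
y = 2e^(x)
y' = 2e^(x)
y = 2e^(x)
y' = y ✓

Yes, it is a solution.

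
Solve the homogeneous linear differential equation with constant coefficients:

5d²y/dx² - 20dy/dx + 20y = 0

Characteristic equation: 5r² - 20r + 20 = 0
Divide by 5: r² - 4r + 4 = 0
Factored: (r - 2)² = 0
Repeated root: r = 2
General solution: y = (C₁ + C₂x)e^(2x)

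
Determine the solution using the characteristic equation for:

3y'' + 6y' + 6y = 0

Characteristic equation: 3r² + 6r + 6 = 0
Divide by 3: r² + 2r + 2 = 0
Roots: r = -1 ± i (complex conjugates)
General solution: y = e^(-x)(C₁cos(x) + C₂sin(x))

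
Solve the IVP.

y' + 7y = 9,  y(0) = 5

General solution: y = 9/7 + Ce^(-7x)
Applying y(0) = 5: C = 5 - 9/7 = 26/7
Particular solution: y = 9/7 + (26/7)e^(-7x)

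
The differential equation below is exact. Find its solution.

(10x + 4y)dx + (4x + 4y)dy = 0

Verify exactness: ∂M/∂y = ∂N/∂x ✓
Find F(x,y) such that ∂F/∂x = M, ∂F/∂y = N
Solution: 5x² + 4xy + 2y² = C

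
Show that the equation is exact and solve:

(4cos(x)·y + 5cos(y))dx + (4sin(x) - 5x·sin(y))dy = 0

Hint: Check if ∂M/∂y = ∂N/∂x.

Verify exactness: ∂M/∂y = ∂N/∂x ✓
Find F(x,y) such that ∂F/∂x = M, ∂F/∂y = N
Solution: 4sin(x)·y + 5x·cos(y) = C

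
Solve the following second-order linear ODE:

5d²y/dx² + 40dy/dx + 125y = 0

Characteristic equation: 5r² + 40r + 125 = 0
Divide by 5: r² + 8r + 25 = 0
Roots: r = -4 ± 3i (complex conjugates)
General solution: y = e^(-4x)(C₁cos(3x) + C₂sin(3x))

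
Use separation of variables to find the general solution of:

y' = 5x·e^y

Separating variables and integrating:
-e^(-y) = 5x²/2 + C

General solution: y = -ln(C - 5x²/2)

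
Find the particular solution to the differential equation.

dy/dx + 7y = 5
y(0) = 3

General solution: y = 5/7 + Ce^(-7x)
Applying y(0) = 3: C = 3 - 5/7 = 16/7
Particular solution: y = 5/7 + (16/7)e^(-7x)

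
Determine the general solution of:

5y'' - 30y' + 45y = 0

Characteristic equation: 5r² - 30r + 45 = 0
Divide by 5: r² - 6r + 9 = 0
Factored: (r - 3)² = 0
Repeated root: r = 3
General solution: y = (C₁ + C₂x)e^(3x)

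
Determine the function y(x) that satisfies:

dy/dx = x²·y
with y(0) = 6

General solution: y = Ce^(x³/3)
Applying IC y(0) = 6:
Particular solution: y = 6e^(x³/3)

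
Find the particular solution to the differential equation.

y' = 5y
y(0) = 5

General solution: y = Ce^(5x)
Applying IC y(0) = 5:
Particular solution: y = 5e^(5x)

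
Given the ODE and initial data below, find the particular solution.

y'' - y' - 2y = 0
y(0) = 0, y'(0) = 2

General solution: y = C₁e^(2x) + C₂e^(-x)
Applying ICs: C₁ = 2/3, C₂ = -2/3
Particular solution: y = (2/3)e^(2x) - (2/3)e^(-x)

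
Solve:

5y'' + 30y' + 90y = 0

Characteristic equation: 5r² + 30r + 90 = 0
Divide by 5: r² + 6r + 18 = 0
Roots: r = -3 ± 3i (complex conjugates)
General solution: y = e^(-3x)(C₁cos(3x) + C₂sin(3x))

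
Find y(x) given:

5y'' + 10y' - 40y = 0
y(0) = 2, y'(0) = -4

General solution: y = C₁e^(2x) + C₂e^(-4x)
Applying ICs: C₁ = 2/3, C₂ = 4/3
Particular solution: y = (2/3)e^(2x) + (4/3)e^(-4x)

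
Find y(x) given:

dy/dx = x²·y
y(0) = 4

General solution: y = Ce^(x³/3)
Applying IC y(0) = 4:
Particular solution: y = 4e^(x³/3)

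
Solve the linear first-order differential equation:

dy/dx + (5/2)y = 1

Using integrating factor method:

General solution: y = 2/5 + Ce^(-5x/2)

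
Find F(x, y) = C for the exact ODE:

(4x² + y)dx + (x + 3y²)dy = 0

Verify exactness: ∂M/∂y = ∂N/∂x ✓
Find F(x,y) such that ∂F/∂x = M, ∂F/∂y = N
Solution: 4x³/3 + xy + y³ = C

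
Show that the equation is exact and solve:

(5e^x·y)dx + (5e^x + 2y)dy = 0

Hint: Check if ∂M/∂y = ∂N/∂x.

Verify exactness: ∂M/∂y = ∂N/∂x ✓
Find F(x,y) such that ∂F/∂x = M, ∂F/∂y = N
Solution: 5e^x·y + y² = C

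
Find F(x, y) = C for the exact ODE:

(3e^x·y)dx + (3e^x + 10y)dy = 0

Verify exactness: ∂M/∂y = ∂N/∂x ✓
Find F(x,y) such that ∂F/∂x = M, ∂F/∂y = N
Solution: 3e^x·y + 5y² = C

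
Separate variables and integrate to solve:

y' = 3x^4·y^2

Separating variables and integrating:
-1/y = 3x^5/5 + C

General solution: y^-1 = (-3/5)x^5 + C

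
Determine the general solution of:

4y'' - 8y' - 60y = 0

Characteristic equation: 4r² - 8r - 60 = 0
Divide by 4: r² - 2r - 15 = 0
Roots: r = 5, -3 (distinct real)
General solution: y = C₁e^(5x) + C₂e^(-3x)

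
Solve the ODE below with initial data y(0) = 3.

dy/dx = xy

General solution: y = Ce^(x²/2)
Applying IC y(0) = 3:
Particular solution: y = 3e^(x²/2)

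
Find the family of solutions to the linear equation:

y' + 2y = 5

Using integrating factor method:

General solution: y = 5/2 + Ce^(-2x)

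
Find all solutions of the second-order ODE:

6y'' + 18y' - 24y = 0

Characteristic equation: 6r² + 18r - 24 = 0
Divide by 6: r² + 3r - 4 = 0
Roots: r = 1, -4 (distinct real)
General solution: y = C₁e^x + C₂e^(-4x)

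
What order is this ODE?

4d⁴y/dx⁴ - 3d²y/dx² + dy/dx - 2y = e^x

The order is 4 (highest derivative is of order 4).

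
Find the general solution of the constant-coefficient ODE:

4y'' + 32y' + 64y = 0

Characteristic equation: 4r² + 32r + 64 = 0
Divide by 4: r² + 8r + 16 = 0
Factored: (r + 4)² = 0
Repeated root: r = -4
General solution: y = (C₁ + C₂x)e^(-4x)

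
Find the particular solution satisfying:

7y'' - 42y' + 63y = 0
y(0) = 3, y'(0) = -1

General solution: y = (C₁ + C₂x)e^(3x)
Repeated root r = 3
Applying ICs: C₁ = 3, C₂ = -10
Particular solution: y = (3 - 10x)e^(3x)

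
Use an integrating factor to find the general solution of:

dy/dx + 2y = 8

Using integrating factor method:

General solution: y = 4 + Ce^(-2x)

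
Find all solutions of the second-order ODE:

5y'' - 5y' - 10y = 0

Characteristic equation: 5r² - 5r - 10 = 0
Divide by 5: r² - r - 2 = 0
Roots: r = 2, -1 (distinct real)
General solution: y = C₁e^(2x) + C₂e^(-x)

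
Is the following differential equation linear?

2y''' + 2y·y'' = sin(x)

No. Nonlinear (y·y'' term)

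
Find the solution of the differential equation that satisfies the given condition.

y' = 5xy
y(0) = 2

General solution: y = Ce^(5x²/2)
Applying IC y(0) = 2:
Particular solution: y = 2e^(5x²/2)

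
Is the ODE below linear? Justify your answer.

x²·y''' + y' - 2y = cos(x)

Yes. Linear (y and its derivatives appear to the first power only, no products of y terms)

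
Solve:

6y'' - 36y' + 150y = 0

Characteristic equation: 6r² - 36r + 150 = 0
Divide by 6: r² - 6r + 25 = 0
Roots: r = 3 ± 4i (complex conjugates)
General solution: y = e^(3x)(C₁cos(4x) + C₂sin(4x))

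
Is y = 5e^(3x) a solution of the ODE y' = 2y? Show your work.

Verification:
y = 5e^(3x)
y' = 15e^(3x)
But 2y = 10e^(3x)
y' ≠ 2y — the derivative does not match

No, it is not a solution.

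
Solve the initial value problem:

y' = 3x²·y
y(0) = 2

General solution: y = Ce^(x³)
Applying IC y(0) = 2:
Particular solution: y = 2e^(x³)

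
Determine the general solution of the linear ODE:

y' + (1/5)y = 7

Using integrating factor method:

General solution: y = 35 + Ce^(-x/5)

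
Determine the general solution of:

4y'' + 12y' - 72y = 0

Characteristic equation: 4r² + 12r - 72 = 0
Divide by 4: r² + 3r - 18 = 0
Roots: r = 3, -6 (distinct real)
General solution: y = C₁e^(3x) + C₂e^(-6x)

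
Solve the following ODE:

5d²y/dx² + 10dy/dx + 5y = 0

Characteristic equation: 5r² + 10r + 5 = 0
Divide by 5: r² + 2r + 1 = 0
Factored: (r + 1)² = 0
Repeated root: r = -1
General solution: y = (C₁ + C₂x)e^(-x)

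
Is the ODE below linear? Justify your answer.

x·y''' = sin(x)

Yes. Linear (y and its derivatives appear to the first power only, no products of y terms)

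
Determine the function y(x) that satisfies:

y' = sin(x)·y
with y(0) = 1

General solution: y = Ce^(-cos(x))
Applying IC y(0) = 1:
Particular solution: y = e^(1-cos(x))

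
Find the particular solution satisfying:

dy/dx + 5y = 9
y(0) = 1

General solution: y = 9/5 + Ce^(-5x)
Applying y(0) = 1: C = 1 - 9/5 = -4/5
Particular solution: y = 9/5 - (4/5)e^(-5x)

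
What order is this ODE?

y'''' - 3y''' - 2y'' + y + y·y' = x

The order is 4 (highest derivative is of order 4).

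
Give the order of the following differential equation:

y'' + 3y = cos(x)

The order is 2 (highest derivative is of order 2).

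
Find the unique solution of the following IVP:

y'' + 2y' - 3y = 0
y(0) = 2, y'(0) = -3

General solution: y = C₁e^x + C₂e^(-3x)
Applying ICs: C₁ = 3/4, C₂ = 5/4
Particular solution: y = (3/4)e^x + (5/4)e^(-3x)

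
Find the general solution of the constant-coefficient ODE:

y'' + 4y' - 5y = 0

Characteristic equation: r² + 4r - 5 = 0
Roots: r = 1, -5 (distinct real)
General solution: y = C₁e^x + C₂e^(-5x)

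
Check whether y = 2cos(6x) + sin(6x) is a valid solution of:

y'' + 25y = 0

Verification:
y'' = -72cos(6x) - 36sin(6x)
y'' + 25y ≠ 0 (frequency mismatch: got 36 instead of 25)

No, it is not a solution.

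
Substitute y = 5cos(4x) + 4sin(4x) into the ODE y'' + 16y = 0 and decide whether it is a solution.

Verification:
y'' = -80cos(4x) - 64sin(4x)
y'' + 16y = 0 ✓

Yes, it is a solution.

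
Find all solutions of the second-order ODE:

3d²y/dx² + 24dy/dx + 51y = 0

Characteristic equation: 3r² + 24r + 51 = 0
Divide by 3: r² + 8r + 17 = 0
Roots: r = -4 ± i (complex conjugates)
General solution: y = e^(-4x)(C₁cos(x) + C₂sin(x))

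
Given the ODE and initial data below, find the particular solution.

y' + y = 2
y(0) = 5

General solution: y = 2 + Ce^(-x)
Applying y(0) = 5: C = 5 - 2 = 3
Particular solution: y = 2 + 3e^(-x)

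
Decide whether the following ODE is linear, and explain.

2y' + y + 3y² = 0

Nonlinear (y² term)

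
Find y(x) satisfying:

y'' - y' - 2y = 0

Characteristic equation: r² - r - 2 = 0
Roots: r = 2, -1 (distinct real)
General solution: y = C₁e^(2x) + C₂e^(-x)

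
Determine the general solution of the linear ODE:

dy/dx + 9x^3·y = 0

Using integrating factor method:

General solution: y = Ce^(-9x^4/4)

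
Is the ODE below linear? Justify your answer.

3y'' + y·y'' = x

No. Nonlinear (y·y'' term)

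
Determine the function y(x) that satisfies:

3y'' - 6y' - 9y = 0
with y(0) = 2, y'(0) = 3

General solution: y = C₁e^(3x) + C₂e^(-x)
Applying ICs: C₁ = 5/4, C₂ = 3/4
Particular solution: y = (5/4)e^(3x) + (3/4)e^(-x)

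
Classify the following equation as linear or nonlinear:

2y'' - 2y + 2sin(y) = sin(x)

Nonlinear (sin(y) is nonlinear in y)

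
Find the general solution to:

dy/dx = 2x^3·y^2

Separating variables and integrating:
-1/y = x^4/2 + C

General solution: y^-1 = (-1/2)x^4 + C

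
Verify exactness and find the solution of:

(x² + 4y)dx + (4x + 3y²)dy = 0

Verify exactness: ∂M/∂y = ∂N/∂x ✓
Find F(x,y) such that ∂F/∂x = M, ∂F/∂y = N
Solution: x³/3 + 4xy + y³ = C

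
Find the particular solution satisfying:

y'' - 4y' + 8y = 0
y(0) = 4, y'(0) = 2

General solution: y = e^(2x)(C₁cos(2x) + C₂sin(2x))
Complex roots r = 2 ± 2i
Applying ICs: C₁ = 4, C₂ = -3
Particular solution: y = e^(2x)(4cos(2x) - 3sin(2x))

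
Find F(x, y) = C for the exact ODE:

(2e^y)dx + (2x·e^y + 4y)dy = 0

Verify exactness: ∂M/∂y = ∂N/∂x ✓
Find F(x,y) such that ∂F/∂x = M, ∂F/∂y = N
Solution: 2x·e^y + 2y² = C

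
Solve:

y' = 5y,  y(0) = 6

General solution: y = Ce^(5x)
Applying IC y(0) = 6:
Particular solution: y = 6e^(5x)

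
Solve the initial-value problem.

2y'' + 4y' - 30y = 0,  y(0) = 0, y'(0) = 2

General solution: y = C₁e^(3x) + C₂e^(-5x)
Applying ICs: C₁ = 1/4, C₂ = -1/4
Particular solution: y = (1/4)e^(3x) - (1/4)e^(-5x)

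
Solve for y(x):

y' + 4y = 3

Using integrating factor method:

General solution: y = 3/4 + Ce^(-4x)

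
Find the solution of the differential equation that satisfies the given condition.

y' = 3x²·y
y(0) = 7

General solution: y = Ce^(x³)
Applying IC y(0) = 7:
Particular solution: y = 7e^(x³)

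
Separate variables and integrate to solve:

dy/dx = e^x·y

Separating variables and integrating:
ln|y| = e^x + C

General solution: y = Ce^(e^x)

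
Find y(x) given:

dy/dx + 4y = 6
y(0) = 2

General solution: y = 3/2 + Ce^(-4x)
Applying y(0) = 2: C = 2 - 3/2 = 1/2
Particular solution: y = 3/2 + (1/2)e^(-4x)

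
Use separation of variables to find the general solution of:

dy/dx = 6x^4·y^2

Separating variables and integrating:
-1/y = 6x^5/5 + C

General solution: y^-1 = (-6/5)x^5 + C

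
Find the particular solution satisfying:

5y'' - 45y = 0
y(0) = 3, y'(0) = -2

General solution: y = C₁e^(3x) + C₂e^(-3x)
Applying ICs: C₁ = 7/6, C₂ = 11/6
Particular solution: y = (7/6)e^(3x) + (11/6)e^(-3x)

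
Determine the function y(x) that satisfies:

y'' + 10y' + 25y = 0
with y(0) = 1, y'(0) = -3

General solution: y = (C₁ + C₂x)e^(-5x)
Repeated root r = -5
Applying ICs: C₁ = 1, C₂ = 2
Particular solution: y = (1 + 2x)e^(-5x)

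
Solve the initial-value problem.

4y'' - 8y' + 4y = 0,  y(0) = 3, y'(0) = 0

General solution: y = (C₁ + C₂x)e^x
Repeated root r = 1
Applying ICs: C₁ = 3, C₂ = -3
Particular solution: y = (3 - 3x)e^x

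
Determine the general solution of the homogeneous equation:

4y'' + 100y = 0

Characteristic equation: 4r² + 100 = 0
Divide by 4: r² + 25 = 0
Roots: r = ±5i (complex conjugates)
General solution: y = C₁cos(5x) + C₂sin(5x)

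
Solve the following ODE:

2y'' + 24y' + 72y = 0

Characteristic equation: 2r² + 24r + 72 = 0
Divide by 2: r² + 12r + 36 = 0
Factored: (r + 6)² = 0
Repeated root: r = -6
General solution: y = (C₁ + C₂x)e^(-6x)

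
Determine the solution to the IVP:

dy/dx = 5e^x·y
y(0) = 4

General solution: y = Ce^(5e^x)
Applying IC y(0) = 4:
Particular solution: y = 4e^(5(e^x - 1))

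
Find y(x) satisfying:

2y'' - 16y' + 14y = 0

Characteristic equation: 2r² - 16r + 14 = 0
Divide by 2: r² - 8r + 7 = 0
Roots: r = 7, 1 (distinct real)
General solution: y = C₁e^(7x) + C₂e^x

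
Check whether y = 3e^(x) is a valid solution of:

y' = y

Verification:
y = 3e^(x)
y' = 3e^(x)
y = 3e^(x)
y' = y ✓

Yes, it is a solution.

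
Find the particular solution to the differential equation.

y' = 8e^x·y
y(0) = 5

General solution: y = Ce^(8e^x)
Applying IC y(0) = 5:
Particular solution: y = 5e^(8(e^x - 1))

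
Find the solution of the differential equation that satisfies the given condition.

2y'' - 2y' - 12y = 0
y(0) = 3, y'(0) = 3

General solution: y = C₁e^(3x) + C₂e^(-2x)
Applying ICs: C₁ = 9/5, C₂ = 6/5
Particular solution: y = (9/5)e^(3x) + (6/5)e^(-2x)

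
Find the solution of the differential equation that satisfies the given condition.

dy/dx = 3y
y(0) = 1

General solution: y = Ce^(3x)
Applying IC y(0) = 1:
Particular solution: y = e^(3x)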